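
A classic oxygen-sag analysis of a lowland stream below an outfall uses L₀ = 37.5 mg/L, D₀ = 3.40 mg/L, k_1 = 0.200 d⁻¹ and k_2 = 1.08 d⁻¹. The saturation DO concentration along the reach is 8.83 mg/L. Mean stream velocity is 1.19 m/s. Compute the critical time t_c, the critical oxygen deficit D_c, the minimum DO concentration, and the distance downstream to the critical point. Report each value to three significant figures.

At the critical point dD/dt = 0, so k_1 L₀ e^(−k_1 t) = k_2 D. Substituting D(t) from the Streeter–Phelps equation and solving for t gives
t_c = ln[(k_2/k_1)(1 − D₀(k_2−k_1)/(k_1 L₀))] / (k_2−k_1).
Here k_2−k_1 = 0.8800 d⁻¹ and 1 − D₀(k_2−k_1)/(k_1 L₀) = 1 − 3.40×0.8800/(0.200×37.5) = 0.6011, so
t_c = ln(5.400 × 0.6011) / 0.8800 = 1.177 / 0.8800 = 1.338 d.
L(t_c) = L₀ e^(−k_1 t_c) = 37.5 × 0.7652 = 28.70 mg/L, and at the critical point k_2 D_c = k_1 L, so D_c = (0.200/1.08) × 28.70 = 5.314 mg/L.
Minimum DO = C_s − D_c = 8.83 − 5.314 = 3.516 mg/L.
x_c = v t_c = 1.19 m/s × 1.338 d × 86400 s/d = 137600 m ≈ 138 km.

t_c ≈ 1.34 d; D_c ≈ 5.31 mg/L; min DO ≈ 3.52 mg/L; x_c ≈ 138 km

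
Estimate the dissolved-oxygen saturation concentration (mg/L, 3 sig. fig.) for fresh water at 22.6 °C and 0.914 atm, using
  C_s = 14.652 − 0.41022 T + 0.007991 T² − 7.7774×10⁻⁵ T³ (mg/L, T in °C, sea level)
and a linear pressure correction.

C_s ≈ 7.83 mg/L

At sea level: C_s = 14.652 − 0.41022×22.6 + 0.007991×22.6² − 7.7774×10⁻⁵×22.6³ = 8.565 mg/L.
Pressure correction: C_s' = 8.565 × 0.914 = 7.828 mg/L.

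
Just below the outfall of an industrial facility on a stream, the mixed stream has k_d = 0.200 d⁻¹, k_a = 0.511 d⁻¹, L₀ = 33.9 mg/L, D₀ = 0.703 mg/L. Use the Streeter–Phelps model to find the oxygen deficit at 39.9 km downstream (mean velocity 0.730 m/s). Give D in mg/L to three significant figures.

D ≈ 3.94 mg/L

Travel time t = x/v = 39.9 km / (0.730 m/s) = 39900 m / 0.730 m/s = 54660 s = 0.6326 d.
k_d L₀/(k_a−k_d) = 0.200×33.9/(0.511−0.200) = 6.780/0.3110 = 21.80 mg/L.
e^(−k_d t) = e^(−0.200×0.6326) = 0.8812; e^(−k_a t) = e^(−0.511×0.6326) = 0.7238.
D = 21.80 × (0.8812 − 0.7238) + 0.703 × 0.7238 = 3.431 + 0.5088 = 3.940 mg/L.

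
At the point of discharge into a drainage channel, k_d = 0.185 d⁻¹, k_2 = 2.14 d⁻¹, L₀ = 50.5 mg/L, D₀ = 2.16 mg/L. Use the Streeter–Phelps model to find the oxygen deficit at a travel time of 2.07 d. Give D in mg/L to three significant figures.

D ≈ 3.23 mg/L

k_d L₀/(k_2−k_d) = 0.185×50.5/(2.14−0.185) = 9.342/1.955 = 4.779 mg/L.
e^(−k_d t) = e^(−0.185×2.070) = 0.6818; e^(−k_2 t) = e^(−2.14×2.070) = 0.01192.
D = 4.779 × (0.6818 − 0.01192) + 2.16 × 0.01192 = 3.201 + 0.02574 = 3.227 mg/L.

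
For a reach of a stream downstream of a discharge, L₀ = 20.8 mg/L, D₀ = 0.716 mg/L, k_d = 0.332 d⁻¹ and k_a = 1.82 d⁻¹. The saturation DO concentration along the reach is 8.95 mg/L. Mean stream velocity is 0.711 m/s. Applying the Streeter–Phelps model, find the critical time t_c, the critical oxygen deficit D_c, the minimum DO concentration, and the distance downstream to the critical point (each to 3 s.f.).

t_c ≈ 1.03 d; D_c ≈ 2.69 mg/L; min DO ≈ 6.26 mg/L; x_c ≈ 63.3 km

With k_a/k_d = 5.482 and 1 − D₀(k_a−k_d)/(k_d L₀) = 0.8457,
t_c = ln(5.482 × 0.8457) / (1.82 − 0.332) = ln(4.636) / 1.488 = 1.534/1.488 = 1.031 d.
L(t_c) = L₀ e^(−k_d t_c) = 20.8 × 0.7102 = 14.77 mg/L, and at the critical point k_a D_c = k_d L, so D_c = (0.332/1.82) × 14.77 = 2.695 mg/L.
Minimum DO = C_s − D_c = 8.95 − 2.695 = 6.255 mg/L.
x_c = v t_c = 0.711 m/s × 1.031 d × 86400 s/d = 63320 m ≈ 63.3 km.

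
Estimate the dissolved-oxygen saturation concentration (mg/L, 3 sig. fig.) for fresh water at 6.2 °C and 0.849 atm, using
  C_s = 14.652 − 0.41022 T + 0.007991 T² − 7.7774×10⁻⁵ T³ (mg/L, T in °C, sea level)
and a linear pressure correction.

C_s ≈ 10.5 mg/L

At sea level: C_s = 14.652 − 0.41022×6.2 + 0.007991×6.2² − 7.7774×10⁻⁵×6.2³ = 12.40 mg/L.
Pressure correction: C_s' = 12.40 × 0.849 = 10.53 mg/L.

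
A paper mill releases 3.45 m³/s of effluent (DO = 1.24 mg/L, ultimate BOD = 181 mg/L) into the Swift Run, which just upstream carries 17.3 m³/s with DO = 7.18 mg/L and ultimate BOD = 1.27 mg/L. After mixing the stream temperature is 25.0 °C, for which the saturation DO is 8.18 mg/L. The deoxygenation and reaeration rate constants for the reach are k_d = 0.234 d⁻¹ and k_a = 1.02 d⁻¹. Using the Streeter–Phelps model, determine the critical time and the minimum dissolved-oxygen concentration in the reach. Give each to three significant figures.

t_c ≈ 1.57 d; minimum DO ≈ 3.23 mg/L

Mixed DO = (17.3×7.18 + 3.45×1.24)/(17.3+3.45) = 128.5/20.75 = 6.192 mg/L.
Mixed L₀ = (17.3×1.27 + 3.45×181)/(20.75) = 646.4/20.75 = 31.15 mg/L.
Initial deficit D₀ = C_s − DO₀ = 8.18 − 6.192 = 1.988 mg/L.
t_c = (1/0.7860) ln[(1.02/0.234)(1 − 1.988×0.7860/(0.234×31.15))] = 1.272 × ln(3.425) = 1.566 d.
D_c = (0.234/1.02) × 31.15 × e^(−0.234×1.566) = 0.2294 × 31.15 × 0.6932 = 4.954 mg/L.
Minimum DO = 8.18 − 4.954 = 3.226 mg/L.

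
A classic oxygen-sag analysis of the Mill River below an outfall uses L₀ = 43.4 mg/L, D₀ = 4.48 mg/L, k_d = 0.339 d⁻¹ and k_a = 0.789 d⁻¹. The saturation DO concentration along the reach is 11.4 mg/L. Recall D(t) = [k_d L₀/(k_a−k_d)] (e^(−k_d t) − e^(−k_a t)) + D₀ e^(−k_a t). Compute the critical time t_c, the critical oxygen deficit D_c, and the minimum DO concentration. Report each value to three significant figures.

With k_a/k_d = 2.327 and 1 − D₀(k_a−k_d)/(k_d L₀) = 0.8630,
t_c = ln(2.327 × 0.8630) / (0.789 − 0.339) = ln(2.009) / 0.4500 = 0.6974/0.4500 = 1.550 d.
L(t_c) = L₀ e^(−k_d t_c) = 43.4 × 0.5913 = 25.66 mg/L, and at the critical point k_a D_c = k_d L, so D_c = (0.339/0.789) × 25.66 = 11.03 mg/L.
Minimum DO = C_s − D_c = 11.4 − 11.03 = 0.3733 mg/L.

t_c ≈ 1.55 d; D_c ≈ 11.0 mg/L; min DO ≈ 0.373 mg/L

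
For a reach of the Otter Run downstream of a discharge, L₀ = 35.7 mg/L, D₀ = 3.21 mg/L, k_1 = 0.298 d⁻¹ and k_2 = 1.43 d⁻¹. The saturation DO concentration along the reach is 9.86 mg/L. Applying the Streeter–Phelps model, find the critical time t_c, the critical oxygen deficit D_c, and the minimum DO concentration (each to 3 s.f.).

t_c ≈ 1.02 d; D_c ≈ 5.50 mg/L; min DO ≈ 4.36 mg/L

At the critical point dD/dt = 0, so k_1 L₀ e^(−k_1 t) = k_2 D. Substituting D(t) from the Streeter–Phelps equation and solving for t gives
t_c = ln[(k_2/k_1)(1 − D₀(k_2−k_1)/(k_1 L₀))] / (k_2−k_1).
Here k_2−k_1 = 1.132 d⁻¹ and 1 − D₀(k_2−k_1)/(k_1 L₀) = 1 − 3.21×1.132/(0.298×35.7) = 0.6584, so
t_c = ln(4.799 × 0.6584) / 1.132 = 1.150 / 1.132 = 1.016 d.
D_c = (k_1/k_2) L₀ e^(−k_1 t_c) = (0.298/1.43) × 35.7 × e^(−0.298×1.016) = 0.2084 × 35.7 × 0.7387 = 5.496 mg/L.
Minimum DO = C_s − D_c = 9.86 − 5.496 = 4.364 mg/L.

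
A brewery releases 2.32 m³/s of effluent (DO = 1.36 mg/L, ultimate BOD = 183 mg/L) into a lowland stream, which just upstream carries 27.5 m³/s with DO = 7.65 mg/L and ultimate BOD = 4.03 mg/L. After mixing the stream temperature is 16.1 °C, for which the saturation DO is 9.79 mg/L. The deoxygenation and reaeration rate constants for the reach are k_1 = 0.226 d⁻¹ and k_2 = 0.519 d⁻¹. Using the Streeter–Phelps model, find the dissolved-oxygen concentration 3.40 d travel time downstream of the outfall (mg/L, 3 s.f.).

DO ≈ 5.29 mg/L

Mixed DO = (27.5×7.65 + 2.32×1.36)/(27.5+2.32) = 213.5/29.82 = 7.161 mg/L.
Mixed L₀ = (27.5×4.03 + 2.32×183)/(29.82) = 535.4/29.82 = 17.95 mg/L.
Initial deficit D₀ = C_s − DO₀ = 9.79 − 7.161 = 2.629 mg/L.
D(3.40) = [0.226×17.95/(0.519−0.226)](e^(−0.226×3.40) − e^(−0.519×3.40)) + 2.629 e^(−0.519×3.40)
= 13.85 × (0.4638 − 0.1713) + 2.629 × 0.1713 = 4.501 mg/L.
DO = 9.79 − 4.501 = 5.289 mg/L.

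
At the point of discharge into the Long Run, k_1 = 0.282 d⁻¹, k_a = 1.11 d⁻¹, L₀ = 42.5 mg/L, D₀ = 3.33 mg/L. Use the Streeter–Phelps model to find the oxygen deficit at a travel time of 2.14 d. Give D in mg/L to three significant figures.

D ≈ 6.88 mg/L

k_1 L₀/(k_a−k_1) = 0.282×42.5/(1.11−0.282) = 11.98/0.8280 = 14.47 mg/L.
e^(−k_1 t) = e^(−0.282×2.140) = 0.5469; e^(−k_a t) = e^(−1.11×2.140) = 0.09298.
D = 14.47 × (0.5469 − 0.09298) + 3.33 × 0.09298 = 6.570 + 0.3096 = 6.880 mg/L.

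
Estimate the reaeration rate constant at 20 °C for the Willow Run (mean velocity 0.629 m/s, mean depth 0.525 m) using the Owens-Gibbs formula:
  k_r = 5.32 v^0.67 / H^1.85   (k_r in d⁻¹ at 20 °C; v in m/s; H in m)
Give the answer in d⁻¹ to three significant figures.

k_r ≈ 12.8 d⁻¹

k_r = 5.32 × 0.629^0.67 / 0.525^1.85 = 5.32 × 0.7330 / 0.3036 = 12.84 d⁻¹.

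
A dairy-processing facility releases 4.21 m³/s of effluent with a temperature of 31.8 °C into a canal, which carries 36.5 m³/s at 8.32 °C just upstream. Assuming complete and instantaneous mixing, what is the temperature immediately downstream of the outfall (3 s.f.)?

Flow-weighted mixing: C = (Q_r C_r + Q_w C_w)/(Q_r + Q_w)
= (36.5×8.32 + 4.21×31.8)/(36.5 + 4.21) = 437.6/40.71 = 10.75 °C.

10.7 °C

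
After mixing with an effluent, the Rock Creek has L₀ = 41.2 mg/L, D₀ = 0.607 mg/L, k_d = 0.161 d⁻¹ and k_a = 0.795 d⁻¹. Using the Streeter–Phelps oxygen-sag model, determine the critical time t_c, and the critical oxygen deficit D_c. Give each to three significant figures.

With k_a/k_d = 4.938 and 1 − D₀(k_a−k_d)/(k_d L₀) = 0.9420,
t_c = ln(4.938 × 0.9420) / (0.795 − 0.161) = ln(4.651) / 0.6340 = 1.537/0.6340 = 2.425 d.
D_c = (k_d/k_a) L₀ e^(−k_d t_c) = (0.161/0.795) × 41.2 × e^(−0.161×2.425) = 0.2025 × 41.2 × 0.6768 = 5.647 mg/L.

t_c ≈ 2.42 d; D_c ≈ 5.65 mg/L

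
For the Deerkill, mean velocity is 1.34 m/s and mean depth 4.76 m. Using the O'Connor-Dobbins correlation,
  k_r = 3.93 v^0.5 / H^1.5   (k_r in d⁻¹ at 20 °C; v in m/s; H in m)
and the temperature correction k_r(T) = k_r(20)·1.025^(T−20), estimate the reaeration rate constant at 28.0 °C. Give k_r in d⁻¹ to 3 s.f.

k_r ≈ 0.534 d⁻¹

k_r(20) = 3.93 × 1.34^0.5 / 4.76^1.5 = 3.93 × 1.158 / 10.39 = 0.4381 d⁻¹.
k_r(28.0) = 0.4381 × 1.025^(28.0−20) = 0.4381 × 1.218 = 0.5337 d⁻¹.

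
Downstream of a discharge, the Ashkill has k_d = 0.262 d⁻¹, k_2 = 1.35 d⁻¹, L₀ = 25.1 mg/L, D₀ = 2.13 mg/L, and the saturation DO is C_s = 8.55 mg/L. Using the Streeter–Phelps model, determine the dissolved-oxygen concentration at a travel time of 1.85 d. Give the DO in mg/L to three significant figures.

k_d L₀/(k_2−k_d) = 0.262×25.1/(1.35−0.262) = 6.576/1.088 = 6.044 mg/L.
e^(−k_d t) = e^(−0.262×1.850) = 0.6159; e^(−k_2 t) = e^(−1.35×1.850) = 0.08229.
D = 6.044 × (0.6159 − 0.08229) + 2.13 × 0.08229 = 3.225 + 0.1753 = 3.400 mg/L.
DO = C_s − D = 8.55 − 3.400 = 5.150 mg/L.

DO ≈ 5.15 mg/L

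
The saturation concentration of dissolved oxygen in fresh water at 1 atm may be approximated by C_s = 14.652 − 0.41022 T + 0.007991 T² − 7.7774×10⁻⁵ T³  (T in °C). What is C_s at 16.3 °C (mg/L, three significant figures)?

C_s = 14.652 − 0.41022×16.3 + 0.007991×16.3² − 7.7774×10⁻⁵×16.3³ = 9.752 mg/L.

C_s ≈ 9.75 mg/L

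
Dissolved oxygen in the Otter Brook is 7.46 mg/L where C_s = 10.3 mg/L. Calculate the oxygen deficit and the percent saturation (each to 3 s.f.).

D ≈ 2.84 mg/L; 72.4 % saturation

D = C_s − C = 10.3 − 7.46 = 2.84 mg/L.
% saturation = 7.46/10.3 × 100 = 72.4 %.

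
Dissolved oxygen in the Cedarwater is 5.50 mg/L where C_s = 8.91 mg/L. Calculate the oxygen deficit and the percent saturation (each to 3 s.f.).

D = C_s − C = 8.91 − 5.50 = 3.41 mg/L.
% saturation = 5.50/8.91 × 100 = 61.7 %.

D ≈ 3.41 mg/L; 61.7 % saturation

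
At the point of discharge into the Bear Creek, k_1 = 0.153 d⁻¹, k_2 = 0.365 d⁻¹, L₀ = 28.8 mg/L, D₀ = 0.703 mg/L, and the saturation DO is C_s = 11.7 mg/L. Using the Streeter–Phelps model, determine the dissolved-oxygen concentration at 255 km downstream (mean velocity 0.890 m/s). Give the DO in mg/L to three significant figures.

Travel time t = x/v = 255 km / (0.890 m/s) = 255000 m / 0.890 m/s = 286500 s = 3.316 d.
k_1 L₀/(k_2−k_1) = 0.153×28.8/(0.365−0.153) = 4.406/0.2120 = 20.78 mg/L.
e^(−k_1 t) = e^(−0.153×3.316) = 0.6021; e^(−k_2 t) = e^(−0.365×3.316) = 0.2981.
D = 20.78 × (0.6021 − 0.2981) + 0.703 × 0.2981 = 6.319 + 0.2095 = 6.528 mg/L.
DO = C_s − D = 11.7 − 6.528 = 5.172 mg/L.

DO ≈ 5.17 mg/L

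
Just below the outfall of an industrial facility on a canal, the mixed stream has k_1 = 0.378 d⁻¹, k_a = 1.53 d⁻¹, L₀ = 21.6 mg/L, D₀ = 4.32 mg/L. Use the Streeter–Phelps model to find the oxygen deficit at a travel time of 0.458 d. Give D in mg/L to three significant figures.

D ≈ 4.59 mg/L

k_1 L₀/(k_a−k_1) = 0.378×21.6/(1.53−0.378) = 8.165/1.152 = 7.088 mg/L.
e^(−k_1 t) = e^(−0.378×0.4580) = 0.8410; e^(−k_a t) = e^(−1.53×0.4580) = 0.4962.
D = 7.088 × (0.8410 − 0.4962) + 4.32 × 0.4962 = 2.444 + 2.144 = 4.588 mg/L.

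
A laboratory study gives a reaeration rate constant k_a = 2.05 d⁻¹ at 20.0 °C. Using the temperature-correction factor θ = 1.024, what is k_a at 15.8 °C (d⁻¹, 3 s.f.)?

k_a ≈ 1.86 d⁻¹

k_a(T₂) = k_a(T₁) · θ^(T₂−T₁) = 2.05 × 1.024^(15.8−20.0)
= 2.05 × 1.024^-4.20 = 2.05 × 0.9052 = 1.856 d⁻¹.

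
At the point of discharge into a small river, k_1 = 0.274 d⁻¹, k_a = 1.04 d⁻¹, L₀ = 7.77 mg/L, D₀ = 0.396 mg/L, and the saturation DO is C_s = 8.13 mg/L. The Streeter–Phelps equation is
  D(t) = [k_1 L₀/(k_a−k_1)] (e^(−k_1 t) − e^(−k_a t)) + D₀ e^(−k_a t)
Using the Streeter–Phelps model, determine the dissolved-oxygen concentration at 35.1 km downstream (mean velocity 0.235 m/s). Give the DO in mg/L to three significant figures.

DO ≈ 6.79 mg/L

Travel time t = x/v = 35.1 km / (0.235 m/s) = 35100 m / 0.235 m/s = 149400 s = 1.729 d.
k_1 L₀/(k_a−k_1) = 0.274×7.77/(1.04−0.274) = 2.129/0.7660 = 2.779 mg/L.
e^(−k_1 t) = e^(−0.274×1.729) = 0.6227; e^(−k_a t) = e^(−1.04×1.729) = 0.1657.
D = 2.779 × (0.6227 − 0.1657) + 0.396 × 0.1657 = 1.270 + 0.06560 = 1.336 mg/L.
DO = C_s − D = 8.13 − 1.336 = 6.794 mg/L.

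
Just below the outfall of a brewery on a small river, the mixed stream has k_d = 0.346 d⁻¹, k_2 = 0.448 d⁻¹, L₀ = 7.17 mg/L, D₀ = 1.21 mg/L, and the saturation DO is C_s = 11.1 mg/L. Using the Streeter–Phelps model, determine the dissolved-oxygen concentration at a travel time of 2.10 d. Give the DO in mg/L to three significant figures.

DO ≈ 8.36 mg/L

k_d L₀/(k_2−k_d) = 0.346×7.17/(0.448−0.346) = 2.481/0.1020 = 24.32 mg/L.
e^(−k_d t) = e^(−0.346×2.100) = 0.4836; e^(−k_2 t) = e^(−0.448×2.100) = 0.3903.
D = 24.32 × (0.4836 − 0.3903) + 1.21 × 0.3903 = 2.268 + 0.4723 = 2.740 mg/L.
DO = C_s − D = 11.1 − 2.740 = 8.360 mg/L.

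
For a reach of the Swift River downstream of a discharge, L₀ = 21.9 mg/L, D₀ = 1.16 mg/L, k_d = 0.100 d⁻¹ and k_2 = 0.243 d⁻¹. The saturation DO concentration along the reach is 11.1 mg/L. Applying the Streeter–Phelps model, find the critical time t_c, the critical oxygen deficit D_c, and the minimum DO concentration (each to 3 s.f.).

With k_2/k_d = 2.430 and 1 − D₀(k_2−k_d)/(k_d L₀) = 0.9243,
t_c = ln(2.430 × 0.9243) / (0.243 − 0.100) = ln(2.246) / 0.1430 = 0.8091/0.1430 = 5.658 d.
L(t_c) = L₀ e^(−k_d t_c) = 21.9 × 0.5679 = 12.44 mg/L, and at the critical point k_2 D_c = k_d L, so D_c = (0.100/0.243) × 12.44 = 5.118 mg/L.
Minimum DO = C_s − D_c = 11.1 − 5.118 = 5.982 mg/L.

t_c ≈ 5.66 d; D_c ≈ 5.12 mg/L; min DO ≈ 5.98 mg/L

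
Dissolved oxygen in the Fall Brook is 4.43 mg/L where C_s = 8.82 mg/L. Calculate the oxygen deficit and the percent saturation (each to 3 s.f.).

D = C_s − C = 8.82 − 4.43 = 4.39 mg/L.
% saturation = 4.43/8.82 × 100 = 50.2 %.

D ≈ 4.39 mg/L; 50.2 % saturation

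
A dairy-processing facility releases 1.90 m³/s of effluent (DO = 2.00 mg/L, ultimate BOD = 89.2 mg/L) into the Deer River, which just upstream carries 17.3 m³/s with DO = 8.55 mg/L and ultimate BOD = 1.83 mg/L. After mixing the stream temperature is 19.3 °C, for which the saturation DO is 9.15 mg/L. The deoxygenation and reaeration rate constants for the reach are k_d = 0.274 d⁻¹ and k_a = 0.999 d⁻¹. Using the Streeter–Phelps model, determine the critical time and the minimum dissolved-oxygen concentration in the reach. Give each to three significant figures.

Mixed DO = (17.3×8.55 + 1.90×2.00)/(17.3+1.90) = 151.7/19.20 = 7.902 mg/L.
Mixed L₀ = (17.3×1.83 + 1.90×89.2)/(19.20) = 201.1/19.20 = 10.48 mg/L.
Initial deficit D₀ = C_s − DO₀ = 9.15 − 7.902 = 1.248 mg/L.
t_c = (1/0.7250) ln[(0.999/0.274)(1 − 1.248×0.7250/(0.274×10.48))] = 1.379 × ln(2.497) = 1.262 d.
D_c = (0.274/0.999) × 10.48 × e^(−0.274×1.262) = 0.2743 × 10.48 × 0.7077 = 2.033 mg/L.
Minimum DO = 9.15 − 2.033 = 7.117 mg/L.

t_c ≈ 1.26 d; minimum DO ≈ 7.12 mg/L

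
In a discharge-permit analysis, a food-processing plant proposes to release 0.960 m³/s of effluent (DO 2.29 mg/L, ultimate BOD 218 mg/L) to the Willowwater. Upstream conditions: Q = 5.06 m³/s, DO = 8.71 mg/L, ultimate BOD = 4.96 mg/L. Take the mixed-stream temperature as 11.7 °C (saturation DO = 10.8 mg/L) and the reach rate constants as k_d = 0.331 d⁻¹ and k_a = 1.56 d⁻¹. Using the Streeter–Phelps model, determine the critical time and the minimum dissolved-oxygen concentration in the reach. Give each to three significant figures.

t_c ≈ 0.975 d; minimum DO ≈ 4.82 mg/L

Mixed DO = (5.06×8.71 + 0.960×2.29)/(5.06+0.960) = 46.27/6.020 = 7.686 mg/L.
Mixed L₀ = (5.06×4.96 + 0.960×218)/(6.020) = 234.4/6.020 = 38.93 mg/L.
Initial deficit D₀ = C_s − DO₀ = 10.8 − 7.686 = 3.114 mg/L.
t_c = (1/1.229) ln[(1.56/0.331)(1 − 3.114×1.229/(0.331×38.93))] = 0.8137 × ln(3.313) = 0.9748 d.
D_c = (0.331/1.56) × 38.93 × e^(−0.331×0.9748) = 0.2122 × 38.93 × 0.7242 = 5.983 mg/L.
Minimum DO = 10.8 − 5.983 = 4.817 mg/L.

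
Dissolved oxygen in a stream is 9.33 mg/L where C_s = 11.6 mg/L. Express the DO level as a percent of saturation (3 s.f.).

80.4 % saturation

% saturation = C/C_s × 100 = 9.33/11.6 × 100 = 80.4 %.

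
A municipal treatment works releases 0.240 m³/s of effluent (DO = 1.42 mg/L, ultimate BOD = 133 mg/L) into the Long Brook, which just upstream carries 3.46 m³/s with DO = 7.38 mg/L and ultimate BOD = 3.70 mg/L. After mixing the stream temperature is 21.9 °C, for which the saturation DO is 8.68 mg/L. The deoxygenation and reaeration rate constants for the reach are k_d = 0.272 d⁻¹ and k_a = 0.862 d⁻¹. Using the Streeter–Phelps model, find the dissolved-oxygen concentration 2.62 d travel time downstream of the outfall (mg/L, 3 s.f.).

Mixed DO = (3.46×7.38 + 0.240×1.42)/(3.46+0.240) = 25.88/3.700 = 6.993 mg/L.
Mixed L₀ = (3.46×3.70 + 0.240×133)/(3.700) = 44.72/3.700 = 12.09 mg/L.
Initial deficit D₀ = C_s − DO₀ = 8.68 − 6.993 = 1.687 mg/L.
D(2.62) = [0.272×12.09/(0.862−0.272)](e^(−0.272×2.62) − e^(−0.862×2.62)) + 1.687 e^(−0.862×2.62)
= 5.572 × (0.4903 − 0.1045) + 1.687 × 0.1045 = 2.326 mg/L.
DO = 8.68 − 2.326 = 6.354 mg/L.

DO ≈ 6.35 mg/L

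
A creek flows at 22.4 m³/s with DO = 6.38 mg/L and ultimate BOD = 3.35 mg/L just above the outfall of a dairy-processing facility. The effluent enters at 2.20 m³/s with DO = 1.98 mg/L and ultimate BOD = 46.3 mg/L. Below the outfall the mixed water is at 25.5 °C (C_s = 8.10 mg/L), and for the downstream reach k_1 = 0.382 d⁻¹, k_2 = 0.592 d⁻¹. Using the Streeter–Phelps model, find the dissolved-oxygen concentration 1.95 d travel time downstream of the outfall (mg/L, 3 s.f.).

Mixed DO = (22.4×6.38 + 2.20×1.98)/(22.4+2.20) = 147.3/24.60 = 5.987 mg/L.
Mixed L₀ = (22.4×3.35 + 2.20×46.3)/(24.60) = 176.9/24.60 = 7.191 mg/L.
Initial deficit D₀ = C_s − DO₀ = 8.10 − 5.987 = 2.113 mg/L.
D(1.95) = [0.382×7.191/(0.592−0.382)](e^(−0.382×1.95) − e^(−0.592×1.95)) + 2.113 e^(−0.592×1.95)
= 13.08 × (0.4748 − 0.3152) + 2.113 × 0.3152 = 2.753 mg/L.
DO = 8.10 − 2.753 = 5.347 mg/L.

DO ≈ 5.35 mg/L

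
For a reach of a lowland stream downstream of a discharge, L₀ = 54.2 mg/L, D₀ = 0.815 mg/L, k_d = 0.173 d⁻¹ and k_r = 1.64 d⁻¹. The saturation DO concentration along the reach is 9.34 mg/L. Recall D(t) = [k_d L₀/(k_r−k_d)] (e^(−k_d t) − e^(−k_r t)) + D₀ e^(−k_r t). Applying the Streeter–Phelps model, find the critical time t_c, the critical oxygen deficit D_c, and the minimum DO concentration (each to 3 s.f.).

t_c ≈ 1.44 d; D_c ≈ 4.46 mg/L; min DO ≈ 4.88 mg/L

t_c = [1/(k_r−k_d)] ln[(k_r/k_d)(1 − D₀(k_r−k_d)/(k_d L₀))]
= [1/(1.64−0.173)] ln[(1.64/0.173)(1 − 0.815×1.467/(0.173×54.2))]
= (1/1.467) ln[9.480 × 0.8725] = 0.6817 × ln(8.271) = 0.6817 × 2.113 = 1.440 d.
L(t_c) = L₀ e^(−k_d t_c) = 54.2 × 0.7795 = 42.25 mg/L, and at the critical point k_r D_c = k_d L, so D_c = (0.173/1.64) × 42.25 = 4.457 mg/L.
Minimum DO = C_s − D_c = 9.34 − 4.457 = 4.883 mg/L.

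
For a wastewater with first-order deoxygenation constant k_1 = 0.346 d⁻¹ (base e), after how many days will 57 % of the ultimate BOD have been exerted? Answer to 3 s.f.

y/L₀ = 1 − e^(−k_1 t) = 0.57 ⇒ e^(−k_1 t) = 0.430
t = −ln(0.430) / 0.346 = 0.8440 / 0.346 = 2.439 d.

t ≈ 2.44 d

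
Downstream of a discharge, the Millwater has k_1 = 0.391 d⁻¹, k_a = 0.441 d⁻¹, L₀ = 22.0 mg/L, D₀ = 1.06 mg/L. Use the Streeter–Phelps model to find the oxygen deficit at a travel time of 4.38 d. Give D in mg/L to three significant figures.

D ≈ 6.26 mg/L

k_1 L₀/(k_a−k_1) = 0.391×22.0/(0.441−0.391) = 8.602/0.05000 = 172.0 mg/L.
e^(−k_1 t) = e^(−0.391×4.380) = 0.1804; e^(−k_a t) = e^(−0.441×4.380) = 0.1449.
D = 172.0 × (0.1804 − 0.1449) + 1.06 × 0.1449 = 6.104 + 0.1536 = 6.258 mg/L.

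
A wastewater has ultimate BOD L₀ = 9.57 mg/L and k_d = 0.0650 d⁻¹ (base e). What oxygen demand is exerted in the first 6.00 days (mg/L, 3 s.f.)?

y ≈ 3.09 mg/L

y_t = L₀(1 − e^(−k_d t)) = 9.57 × (1 − e^(−0.0650×6.00))
= 9.57 × (1 − 0.6771) = 9.57 × 0.3229 = 3.091 mg/L.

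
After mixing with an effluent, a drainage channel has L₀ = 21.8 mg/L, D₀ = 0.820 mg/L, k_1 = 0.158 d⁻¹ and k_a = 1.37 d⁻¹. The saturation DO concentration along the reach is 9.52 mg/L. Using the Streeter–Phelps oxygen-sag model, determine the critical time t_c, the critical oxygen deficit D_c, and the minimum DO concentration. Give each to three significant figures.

t_c ≈ 1.50 d; D_c ≈ 1.98 mg/L; min DO ≈ 7.54 mg/L

With k_a/k_1 = 8.671 and 1 − D₀(k_a−k_1)/(k_1 L₀) = 0.7115,
t_c = ln(8.671 × 0.7115) / (1.37 − 0.158) = ln(6.169) / 1.212 = 1.820/1.212 = 1.501 d.
L(t_c) = L₀ e^(−k_1 t_c) = 21.8 × 0.7888 = 17.20 mg/L, and at the critical point k_a D_c = k_1 L, so D_c = (0.158/1.37) × 17.20 = 1.983 mg/L.
Minimum DO = C_s − D_c = 9.52 − 1.983 = 7.537 mg/L.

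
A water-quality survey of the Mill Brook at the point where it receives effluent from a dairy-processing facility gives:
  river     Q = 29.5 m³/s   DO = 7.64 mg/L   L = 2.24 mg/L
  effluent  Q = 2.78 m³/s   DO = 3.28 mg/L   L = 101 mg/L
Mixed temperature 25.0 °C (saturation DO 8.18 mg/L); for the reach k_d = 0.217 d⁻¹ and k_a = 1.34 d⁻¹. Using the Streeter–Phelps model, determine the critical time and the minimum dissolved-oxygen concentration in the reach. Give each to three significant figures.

Mixed DO = (29.5×7.64 + 2.78×3.28)/(29.5+2.78) = 234.5/32.28 = 7.265 mg/L.
Mixed L₀ = (29.5×2.24 + 2.78×101)/(32.28) = 346.9/32.28 = 10.75 mg/L.
Initial deficit D₀ = C_s − DO₀ = 8.18 − 7.265 = 0.9155 mg/L.
t_c = (1/1.123) ln[(1.34/0.217)(1 − 0.9155×1.123/(0.217×10.75))] = 0.8905 × ln(3.452) = 1.103 d.
D_c = (0.217/1.34) × 10.75 × e^(−0.217×1.103) = 0.1619 × 10.75 × 0.7871 = 1.370 mg/L.
Minimum DO = 8.18 − 1.370 = 6.810 mg/L.

t_c ≈ 1.10 d; minimum DO ≈ 6.81 mg/L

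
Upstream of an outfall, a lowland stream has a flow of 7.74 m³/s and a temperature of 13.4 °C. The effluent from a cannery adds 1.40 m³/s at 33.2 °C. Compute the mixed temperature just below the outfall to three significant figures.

Flow-weighted mixing: C = (Q_r C_r + Q_w C_w)/(Q_r + Q_w)
= (7.74×13.4 + 1.40×33.2)/(7.74 + 1.40) = 150.2/9.140 = 16.43 °C.

16.4 °C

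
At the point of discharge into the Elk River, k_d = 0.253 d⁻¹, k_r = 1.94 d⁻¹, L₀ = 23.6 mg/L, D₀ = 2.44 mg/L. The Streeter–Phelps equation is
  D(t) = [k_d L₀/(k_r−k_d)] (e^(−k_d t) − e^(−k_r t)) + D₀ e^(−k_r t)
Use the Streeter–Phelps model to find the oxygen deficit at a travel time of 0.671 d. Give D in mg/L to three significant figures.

D ≈ 2.69 mg/L

k_d L₀/(k_r−k_d) = 0.253×23.6/(1.94−0.253) = 5.971/1.687 = 3.539 mg/L.
e^(−k_d t) = e^(−0.253×0.6710) = 0.8439; e^(−k_r t) = e^(−1.94×0.6710) = 0.2721.
D = 3.539 × (0.8439 − 0.2721) + 2.44 × 0.2721 = 2.024 + 0.6638 = 2.688 mg/L.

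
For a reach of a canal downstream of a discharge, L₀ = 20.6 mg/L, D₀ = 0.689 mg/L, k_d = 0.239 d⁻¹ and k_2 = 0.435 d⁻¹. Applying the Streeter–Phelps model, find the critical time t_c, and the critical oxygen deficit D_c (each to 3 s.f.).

t_c = [1/(k_2−k_d)] ln[(k_2/k_d)(1 − D₀(k_2−k_d)/(k_d L₀))]
= [1/(0.435−0.239)] ln[(0.435/0.239)(1 − 0.689×0.1960/(0.239×20.6))]
= (1/0.1960) ln[1.820 × 0.9726] = 5.102 × ln(1.770) = 5.102 × 0.5711 = 2.914 d.
L(t_c) = L₀ e^(−k_d t_c) = 20.6 × 0.4984 = 10.27 mg/L, and at the critical point k_2 D_c = k_d L, so D_c = (0.239/0.435) × 10.27 = 5.641 mg/L.

t_c ≈ 2.91 d; D_c ≈ 5.64 mg/L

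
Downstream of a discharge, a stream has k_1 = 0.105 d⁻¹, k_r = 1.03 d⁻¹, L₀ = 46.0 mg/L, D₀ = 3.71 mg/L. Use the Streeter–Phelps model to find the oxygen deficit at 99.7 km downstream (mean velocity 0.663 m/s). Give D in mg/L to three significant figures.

D ≈ 4.10 mg/L

Travel time t = x/v = 99.7 km / (0.663 m/s) = 99700 m / 0.663 m/s = 150400 s = 1.740 d.
k_1 L₀/(k_r−k_1) = 0.105×46.0/(1.03−0.105) = 4.830/0.9250 = 5.222 mg/L.
e^(−k_1 t) = e^(−0.105×1.740) = 0.8330; e^(−k_r t) = e^(−1.03×1.740) = 0.1665.
D = 5.222 × (0.8330 − 0.1665) + 3.71 × 0.1665 = 3.480 + 0.6178 = 4.098 mg/L.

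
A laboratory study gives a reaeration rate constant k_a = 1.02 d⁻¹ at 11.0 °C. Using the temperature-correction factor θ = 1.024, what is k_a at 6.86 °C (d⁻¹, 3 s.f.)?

k_a(T₂) = k_a(T₁) · θ^(T₂−T₁) = 1.02 × 1.024^(6.86−11.0)
= 1.02 × 1.024^-4.14 = 1.02 × 0.9065 = 0.9246 d⁻¹.

k_a ≈ 0.925 d⁻¹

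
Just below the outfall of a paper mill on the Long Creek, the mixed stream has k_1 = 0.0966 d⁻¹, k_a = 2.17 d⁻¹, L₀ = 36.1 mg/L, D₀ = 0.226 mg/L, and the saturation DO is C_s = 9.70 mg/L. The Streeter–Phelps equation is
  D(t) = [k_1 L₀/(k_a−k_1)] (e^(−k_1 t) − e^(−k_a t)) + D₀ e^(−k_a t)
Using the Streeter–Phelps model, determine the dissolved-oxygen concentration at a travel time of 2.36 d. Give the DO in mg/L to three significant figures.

k_1 L₀/(k_a−k_1) = 0.0966×36.1/(2.17−0.0966) = 3.487/2.073 = 1.682 mg/L.
e^(−k_1 t) = e^(−0.0966×2.360) = 0.7961; e^(−k_a t) = e^(−2.17×2.360) = 0.005969.
D = 1.682 × (0.7961 − 0.005969) + 0.226 × 0.005969 = 1.329 + 0.001349 = 1.330 mg/L.
DO = C_s − D = 9.70 − 1.330 = 8.370 mg/L.

DO ≈ 8.37 mg/L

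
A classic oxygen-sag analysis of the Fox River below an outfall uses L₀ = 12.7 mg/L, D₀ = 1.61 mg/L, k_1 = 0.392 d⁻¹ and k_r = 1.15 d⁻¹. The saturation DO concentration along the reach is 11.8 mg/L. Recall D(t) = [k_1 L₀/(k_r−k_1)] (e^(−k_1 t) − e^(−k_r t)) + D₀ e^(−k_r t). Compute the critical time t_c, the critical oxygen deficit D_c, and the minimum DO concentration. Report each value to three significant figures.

t_c ≈ 1.05 d; D_c ≈ 2.87 mg/L; min DO ≈ 8.93 mg/L

t_c = [1/(k_r−k_1)] ln[(k_r/k_1)(1 − D₀(k_r−k_1)/(k_1 L₀))]
= [1/(1.15−0.392)] ln[(1.15/0.392)(1 − 1.61×0.7580/(0.392×12.7))]
= (1/0.7580) ln[2.934 × 0.7549] = 1.319 × ln(2.215) = 1.319 × 0.7950 = 1.049 d.
D_c = (k_1/k_r) L₀ e^(−k_1 t_c) = (0.392/1.15) × 12.7 × e^(−0.392×1.049) = 0.3409 × 12.7 × 0.6629 = 2.870 mg/L.
Minimum DO = C_s − D_c = 11.8 − 2.870 = 8.930 mg/L.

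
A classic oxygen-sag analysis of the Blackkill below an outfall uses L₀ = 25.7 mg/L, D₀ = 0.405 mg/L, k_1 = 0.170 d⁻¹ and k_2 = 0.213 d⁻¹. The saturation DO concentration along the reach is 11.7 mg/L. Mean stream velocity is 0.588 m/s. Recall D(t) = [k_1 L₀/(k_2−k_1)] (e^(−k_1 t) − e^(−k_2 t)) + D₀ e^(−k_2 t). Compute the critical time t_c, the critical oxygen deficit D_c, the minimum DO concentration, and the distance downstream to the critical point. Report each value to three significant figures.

t_c ≈ 5.15 d; D_c ≈ 8.54 mg/L; min DO ≈ 3.16 mg/L; x_c ≈ 262 km

With k_2/k_1 = 1.253 and 1 − D₀(k_2−k_1)/(k_1 L₀) = 0.9960,
t_c = ln(1.253 × 0.9960) / (0.213 − 0.170) = ln(1.248) / 0.04300 = 0.2215/0.04300 = 5.151 d.
L(t_c) = L₀ e^(−k_1 t_c) = 25.7 × 0.4166 = 10.71 mg/L, and at the critical point k_2 D_c = k_1 L, so D_c = (0.170/0.213) × 10.71 = 8.545 mg/L.
Minimum DO = C_s − D_c = 11.7 − 8.545 = 3.155 mg/L.
x_c = v t_c = 0.588 m/s × 5.151 d × 86400 s/d = 261700 m ≈ 262 km.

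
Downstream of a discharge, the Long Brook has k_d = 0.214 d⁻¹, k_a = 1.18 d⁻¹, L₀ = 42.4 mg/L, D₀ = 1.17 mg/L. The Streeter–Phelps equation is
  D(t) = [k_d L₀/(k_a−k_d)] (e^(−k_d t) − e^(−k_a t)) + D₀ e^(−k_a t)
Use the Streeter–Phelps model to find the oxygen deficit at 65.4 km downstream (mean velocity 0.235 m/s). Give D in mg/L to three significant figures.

Travel time t = x/v = 65.4 km / (0.235 m/s) = 65400 m / 0.235 m/s = 278300 s = 3.221 d.
k_d L₀/(k_a−k_d) = 0.214×42.4/(1.18−0.214) = 9.074/0.9660 = 9.393 mg/L.
e^(−k_d t) = e^(−0.214×3.221) = 0.5019; e^(−k_a t) = e^(−1.18×3.221) = 0.02235.
D = 9.393 × (0.5019 − 0.02235) + 1.17 × 0.02235 = 4.505 + 0.02615 = 4.531 mg/L.

D ≈ 4.53 mg/L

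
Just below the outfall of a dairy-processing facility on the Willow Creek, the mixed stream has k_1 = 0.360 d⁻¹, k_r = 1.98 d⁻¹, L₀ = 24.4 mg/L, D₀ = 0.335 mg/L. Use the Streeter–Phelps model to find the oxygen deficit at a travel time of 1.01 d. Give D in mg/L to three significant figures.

k_1 L₀/(k_r−k_1) = 0.360×24.4/(1.98−0.360) = 8.784/1.620 = 5.422 mg/L.
e^(−k_1 t) = e^(−0.360×1.010) = 0.6952; e^(−k_r t) = e^(−1.98×1.010) = 0.1354.
D = 5.422 × (0.6952 − 0.1354) + 0.335 × 0.1354 = 3.035 + 0.04535 = 3.081 mg/L.

D ≈ 3.08 mg/L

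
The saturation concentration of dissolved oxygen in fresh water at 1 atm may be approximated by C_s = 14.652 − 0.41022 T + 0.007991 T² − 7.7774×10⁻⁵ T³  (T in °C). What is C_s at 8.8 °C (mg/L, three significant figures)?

C_s ≈ 11.6 mg/L

C_s = 14.652 − 0.41022×8.8 + 0.007991×8.8² − 7.7774×10⁻⁵×8.8³ = 11.61 mg/L.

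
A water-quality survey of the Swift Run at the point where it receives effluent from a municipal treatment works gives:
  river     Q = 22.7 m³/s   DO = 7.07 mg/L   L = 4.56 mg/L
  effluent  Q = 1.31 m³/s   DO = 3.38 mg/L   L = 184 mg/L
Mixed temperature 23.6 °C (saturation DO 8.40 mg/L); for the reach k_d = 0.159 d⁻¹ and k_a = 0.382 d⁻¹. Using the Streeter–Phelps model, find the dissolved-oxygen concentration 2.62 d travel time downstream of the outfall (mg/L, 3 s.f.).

DO ≈ 4.85 mg/L

Mixed DO = (22.7×7.07 + 1.31×3.38)/(22.7+1.31) = 164.9/24.01 = 6.869 mg/L.
Mixed L₀ = (22.7×4.56 + 1.31×184)/(24.01) = 344.6/24.01 = 14.35 mg/L.
Initial deficit D₀ = C_s − DO₀ = 8.40 − 6.869 = 1.531 mg/L.
D(2.62) = [0.159×14.35/(0.382−0.159)](e^(−0.159×2.62) − e^(−0.382×2.62)) + 1.531 e^(−0.382×2.62)
= 10.23 × (0.6593 − 0.3676) + 1.531 × 0.3676 = 3.548 mg/L.
DO = 8.40 − 3.548 = 4.852 mg/L.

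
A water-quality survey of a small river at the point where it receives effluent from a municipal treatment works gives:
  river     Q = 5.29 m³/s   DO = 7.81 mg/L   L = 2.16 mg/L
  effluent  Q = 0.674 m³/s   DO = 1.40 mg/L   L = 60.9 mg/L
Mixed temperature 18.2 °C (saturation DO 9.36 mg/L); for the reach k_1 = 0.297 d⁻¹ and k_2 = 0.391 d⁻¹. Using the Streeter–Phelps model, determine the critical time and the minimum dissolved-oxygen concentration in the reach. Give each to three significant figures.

Mixed DO = (5.29×7.81 + 0.674×1.40)/(5.29+0.674) = 42.26/5.964 = 7.086 mg/L.
Mixed L₀ = (5.29×2.16 + 0.674×60.9)/(5.964) = 52.47/5.964 = 8.798 mg/L.
Initial deficit D₀ = C_s − DO₀ = 9.36 − 7.086 = 2.274 mg/L.
t_c = (1/0.09400) ln[(0.391/0.297)(1 − 2.274×0.09400/(0.297×8.798))] = 10.64 × ln(1.209) = 2.017 d.
D_c = (0.297/0.391) × 8.798 × e^(−0.297×2.017) = 0.7596 × 8.798 × 0.5493 = 3.671 mg/L.
Minimum DO = 9.36 − 3.671 = 5.689 mg/L.

t_c ≈ 2.02 d; minimum DO ≈ 5.69 mg/L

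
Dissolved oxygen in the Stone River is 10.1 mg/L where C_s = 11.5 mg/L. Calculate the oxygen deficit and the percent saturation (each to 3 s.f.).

D = C_s − C = 11.5 − 10.1 = 1.40 mg/L.
% saturation = 10.1/11.5 × 100 = 87.8 %.

D ≈ 1.40 mg/L; 87.8 % saturation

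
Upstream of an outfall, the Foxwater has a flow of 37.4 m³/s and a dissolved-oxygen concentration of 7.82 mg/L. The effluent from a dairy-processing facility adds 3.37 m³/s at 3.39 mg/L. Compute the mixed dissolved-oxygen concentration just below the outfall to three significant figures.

Flow-weighted mixing: C = (Q_r C_r + Q_w C_w)/(Q_r + Q_w)
= (37.4×7.82 + 3.37×3.39)/(37.4 + 3.37) = 303.9/40.77 = 7.454 mg/L.

7.45 mg/L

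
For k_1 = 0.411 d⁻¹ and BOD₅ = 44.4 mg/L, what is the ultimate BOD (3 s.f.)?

L₀ ≈ 50.9 mg/L

BOD₅ = L₀(1 − e^(−5k_1)) ⇒ L₀ = BOD₅ / (1 − e^(−5×0.411))
= 44.4 / (1 − 0.1281) = 44.4 / 0.8719 = 50.92 mg/L.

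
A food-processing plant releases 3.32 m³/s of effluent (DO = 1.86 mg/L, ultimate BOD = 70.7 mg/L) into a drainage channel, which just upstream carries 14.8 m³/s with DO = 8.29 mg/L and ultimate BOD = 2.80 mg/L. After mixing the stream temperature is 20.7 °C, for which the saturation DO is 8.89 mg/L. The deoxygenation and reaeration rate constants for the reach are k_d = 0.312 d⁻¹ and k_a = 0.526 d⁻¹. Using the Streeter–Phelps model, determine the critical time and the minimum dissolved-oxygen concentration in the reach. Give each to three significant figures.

t_c ≈ 2.05 d; minimum DO ≈ 4.12 mg/L

Mixed DO = (14.8×8.29 + 3.32×1.86)/(14.8+3.32) = 128.9/18.12 = 7.112 mg/L.
Mixed L₀ = (14.8×2.80 + 3.32×70.7)/(18.12) = 276.2/18.12 = 15.24 mg/L.
Initial deficit D₀ = C_s − DO₀ = 8.89 − 7.112 = 1.778 mg/L.
t_c = (1/0.2140) ln[(0.526/0.312)(1 − 1.778×0.2140/(0.312×15.24))] = 4.673 × ln(1.551) = 2.051 d.
D_c = (0.312/0.526) × 15.24 × e^(−0.312×2.051) = 0.5932 × 15.24 × 0.5274 = 4.767 mg/L.
Minimum DO = 8.89 − 4.767 = 4.123 mg/L.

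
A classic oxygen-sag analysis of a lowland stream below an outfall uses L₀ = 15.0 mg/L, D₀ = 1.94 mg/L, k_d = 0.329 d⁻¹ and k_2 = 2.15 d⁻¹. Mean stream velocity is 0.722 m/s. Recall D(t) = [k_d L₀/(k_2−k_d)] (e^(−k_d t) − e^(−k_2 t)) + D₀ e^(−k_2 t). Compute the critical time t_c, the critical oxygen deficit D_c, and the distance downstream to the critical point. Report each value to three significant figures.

t_c ≈ 0.340 d; D_c ≈ 2.05 mg/L; x_c ≈ 21.2 km

At the critical point dD/dt = 0, so k_d L₀ e^(−k_d t) = k_2 D. Substituting D(t) from the Streeter–Phelps equation and solving for t gives
t_c = ln[(k_2/k_d)(1 − D₀(k_2−k_d)/(k_d L₀))] / (k_2−k_d).
Here k_2−k_d = 1.821 d⁻¹ and 1 − D₀(k_2−k_d)/(k_d L₀) = 1 − 1.94×1.821/(0.329×15.0) = 0.2841, so
t_c = ln(6.535 × 0.2841) / 1.821 = 0.6189 / 1.821 = 0.3399 d.
L(t_c) = L₀ e^(−k_d t_c) = 15.0 × 0.8942 = 13.41 mg/L, and at the critical point k_2 D_c = k_d L, so D_c = (0.329/2.15) × 13.41 = 2.053 mg/L.
x_c = v t_c = 0.722 m/s × 0.3399 d × 86400 s/d = 21200 m ≈ 21.2 km.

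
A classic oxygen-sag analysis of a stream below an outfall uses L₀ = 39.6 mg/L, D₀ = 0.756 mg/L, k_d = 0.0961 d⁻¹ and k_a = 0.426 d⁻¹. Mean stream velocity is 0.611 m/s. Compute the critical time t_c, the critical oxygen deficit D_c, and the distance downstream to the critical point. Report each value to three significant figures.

With k_a/k_d = 4.433 and 1 − D₀(k_a−k_d)/(k_d L₀) = 0.9345,
t_c = ln(4.433 × 0.9345) / (0.426 − 0.0961) = ln(4.142) / 0.3299 = 1.421/0.3299 = 4.308 d.
D_c = (k_d/k_a) L₀ e^(−k_d t_c) = (0.0961/0.426) × 39.6 × e^(−0.0961×4.308) = 0.2256 × 39.6 × 0.6610 = 5.905 mg/L.
x_c = v t_c = 0.611 m/s × 4.308 d × 86400 s/d = 227400 m ≈ 227 km.

t_c ≈ 4.31 d; D_c ≈ 5.90 mg/L; x_c ≈ 227 km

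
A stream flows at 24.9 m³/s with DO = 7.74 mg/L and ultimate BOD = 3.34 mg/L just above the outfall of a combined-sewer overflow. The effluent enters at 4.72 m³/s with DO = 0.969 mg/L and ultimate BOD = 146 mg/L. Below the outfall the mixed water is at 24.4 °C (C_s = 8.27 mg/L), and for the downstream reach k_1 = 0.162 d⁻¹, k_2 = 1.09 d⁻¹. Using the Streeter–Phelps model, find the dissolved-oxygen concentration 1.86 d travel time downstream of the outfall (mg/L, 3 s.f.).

DO ≈ 5.29 mg/L

Mixed DO = (24.9×7.74 + 4.72×0.969)/(24.9+4.72) = 197.3/29.62 = 6.661 mg/L.
Mixed L₀ = (24.9×3.34 + 4.72×146)/(29.62) = 772.3/29.62 = 26.07 mg/L.
Initial deficit D₀ = C_s − DO₀ = 8.27 − 6.661 = 1.609 mg/L.
D(1.86) = [0.162×26.07/(1.09−0.162)](e^(−0.162×1.86) − e^(−1.09×1.86)) + 1.609 e^(−1.09×1.86)
= 4.552 × (0.7398 − 0.1317) + 1.609 × 0.1317 = 2.980 mg/L.
DO = 8.27 − 2.980 = 5.290 mg/L.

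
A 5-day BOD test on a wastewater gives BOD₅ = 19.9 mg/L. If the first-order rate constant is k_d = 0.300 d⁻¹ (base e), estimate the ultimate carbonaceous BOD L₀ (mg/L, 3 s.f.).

BOD₅ = L₀(1 − e^(−5k_d)) ⇒ L₀ = BOD₅ / (1 − e^(−5×0.300))
= 19.9 / (1 − 0.2231) = 19.9 / 0.7769 = 25.62 mg/L.

L₀ ≈ 25.6 mg/L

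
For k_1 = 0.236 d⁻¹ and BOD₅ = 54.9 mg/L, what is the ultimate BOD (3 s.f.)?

L₀ ≈ 79.3 mg/L

BOD₅ = L₀(1 − e^(−5k_1)) ⇒ L₀ = BOD₅ / (1 − e^(−5×0.236))
= 54.9 / (1 − 0.3073) = 54.9 / 0.6927 = 79.25 mg/L.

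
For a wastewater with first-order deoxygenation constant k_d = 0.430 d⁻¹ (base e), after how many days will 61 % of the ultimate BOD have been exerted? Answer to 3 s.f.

y/L₀ = 1 − e^(−k_d t) = 0.61 ⇒ e^(−k_d t) = 0.390
t = −ln(0.390) / 0.430 = 0.9416 / 0.430 = 2.190 d.

t ≈ 2.19 d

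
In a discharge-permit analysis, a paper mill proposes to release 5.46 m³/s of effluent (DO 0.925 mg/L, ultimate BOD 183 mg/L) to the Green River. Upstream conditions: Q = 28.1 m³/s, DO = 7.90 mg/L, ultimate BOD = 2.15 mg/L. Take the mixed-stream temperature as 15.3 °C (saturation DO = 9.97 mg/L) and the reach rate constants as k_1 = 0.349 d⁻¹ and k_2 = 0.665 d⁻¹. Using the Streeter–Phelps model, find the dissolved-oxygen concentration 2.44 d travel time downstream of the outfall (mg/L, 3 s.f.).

Mixed DO = (28.1×7.90 + 5.46×0.925)/(28.1+5.46) = 227.0/33.56 = 6.765 mg/L.
Mixed L₀ = (28.1×2.15 + 5.46×183)/(33.56) = 1060/33.56 = 31.57 mg/L.
Initial deficit D₀ = C_s − DO₀ = 9.97 − 6.765 = 3.205 mg/L.
D(2.44) = [0.349×31.57/(0.665−0.349)](e^(−0.349×2.44) − e^(−0.665×2.44)) + 3.205 e^(−0.665×2.44)
= 34.87 × (0.4267 − 0.1974) + 3.205 × 0.1974 = 8.631 mg/L.
DO = 9.97 − 8.631 = 1.339 mg/L.

DO ≈ 1.34 mg/L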